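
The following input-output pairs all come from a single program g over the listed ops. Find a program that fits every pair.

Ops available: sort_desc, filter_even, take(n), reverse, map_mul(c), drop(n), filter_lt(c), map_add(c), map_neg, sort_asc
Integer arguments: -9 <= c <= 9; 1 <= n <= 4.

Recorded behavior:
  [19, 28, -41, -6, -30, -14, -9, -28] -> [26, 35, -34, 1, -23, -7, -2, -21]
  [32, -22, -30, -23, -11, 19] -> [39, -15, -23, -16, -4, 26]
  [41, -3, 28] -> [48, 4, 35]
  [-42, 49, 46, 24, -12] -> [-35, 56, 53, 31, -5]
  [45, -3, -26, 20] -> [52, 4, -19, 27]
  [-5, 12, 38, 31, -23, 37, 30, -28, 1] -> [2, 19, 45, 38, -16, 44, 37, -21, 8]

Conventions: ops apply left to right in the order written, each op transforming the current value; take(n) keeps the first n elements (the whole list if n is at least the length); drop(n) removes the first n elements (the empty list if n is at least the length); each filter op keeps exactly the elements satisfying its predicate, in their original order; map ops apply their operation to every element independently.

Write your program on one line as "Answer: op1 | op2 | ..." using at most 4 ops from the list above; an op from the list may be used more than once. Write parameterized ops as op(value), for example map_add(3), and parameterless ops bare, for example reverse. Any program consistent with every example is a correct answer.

map_add(4) | reverse | map_add(3) | reverse

Check, running the answer program on each example:
  [19, 28, -41, -6, -30, -14, -9, -28] -> [23, 32, -37, -2, -26, -10, -5, -24] -> [-24, -5, -10, -26, -2, -37, 32, 23] -> [-21, -2, -7, -23, 1, -34, 35, 26] -> [26, 35, -34, 1, -23, -7, -2, -21]
  [32, -22, -30, -23, -11, 19] -> [36, -18, -26, -19, -7, 23] -> [23, -7, -19, -26, -18, 36] -> [26, -4, -16, -23, -15, 39] -> [39, -15, -23, -16, -4, 26]
  [41, -3, 28] -> [45, 1, 32] -> [32, 1, 45] -> [35, 4, 48] -> [48, 4, 35]
  [-42, 49, 46, 24, -12] -> [-38, 53, 50, 28, -8] -> [-8, 28, 50, 53, -38] -> [-5, 31, 53, 56, -35] -> [-35, 56, 53, 31, -5]
  [45, -3, -26, 20] -> [49, 1, -22, 24] -> [24, -22, 1, 49] -> [27, -19, 4, 52] -> [52, 4, -19, 27]
  [-5, 12, 38, 31, -23, 37, 30, -28, 1] -> [-1, 16, 42, 35, -19, 41, 34, -24, 5] -> [5, -24, 34, 41, -19, 35, 42, 16, -1] -> [8, -21, 37, 44, -16, 38, 45, 19, 2] -> [2, 19, 45, 38, -16, 44, 37, -21, 8]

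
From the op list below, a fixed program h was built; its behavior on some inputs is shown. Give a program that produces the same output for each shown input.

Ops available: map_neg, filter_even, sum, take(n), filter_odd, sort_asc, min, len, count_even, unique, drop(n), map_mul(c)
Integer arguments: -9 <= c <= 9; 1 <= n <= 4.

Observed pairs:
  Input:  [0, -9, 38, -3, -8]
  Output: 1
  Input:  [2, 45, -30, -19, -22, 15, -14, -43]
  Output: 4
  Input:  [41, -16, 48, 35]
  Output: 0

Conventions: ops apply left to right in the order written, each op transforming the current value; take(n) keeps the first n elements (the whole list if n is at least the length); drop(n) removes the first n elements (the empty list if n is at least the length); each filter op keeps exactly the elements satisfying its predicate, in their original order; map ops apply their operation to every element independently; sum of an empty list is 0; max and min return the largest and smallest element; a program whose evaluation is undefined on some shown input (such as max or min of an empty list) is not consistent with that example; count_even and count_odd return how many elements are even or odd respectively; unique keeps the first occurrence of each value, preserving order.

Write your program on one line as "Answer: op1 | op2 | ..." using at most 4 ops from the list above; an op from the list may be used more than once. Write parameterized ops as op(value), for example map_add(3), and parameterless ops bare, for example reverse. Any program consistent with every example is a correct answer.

drop(4) | map_mul(5) | map_mul(-6) | count_even

Check, running the answer program on each example:
  [0, -9, 38, -3, -8] -> [-8] -> [-40] -> [240] -> 1
  [2, 45, -30, -19, -22, 15, -14, -43] -> [-22, 15, -14, -43] -> [-110, 75, -70, -215] -> [660, -450, 420, 1290] -> 4
  [41, -16, 48, 35] -> [] -> [] -> [] -> 0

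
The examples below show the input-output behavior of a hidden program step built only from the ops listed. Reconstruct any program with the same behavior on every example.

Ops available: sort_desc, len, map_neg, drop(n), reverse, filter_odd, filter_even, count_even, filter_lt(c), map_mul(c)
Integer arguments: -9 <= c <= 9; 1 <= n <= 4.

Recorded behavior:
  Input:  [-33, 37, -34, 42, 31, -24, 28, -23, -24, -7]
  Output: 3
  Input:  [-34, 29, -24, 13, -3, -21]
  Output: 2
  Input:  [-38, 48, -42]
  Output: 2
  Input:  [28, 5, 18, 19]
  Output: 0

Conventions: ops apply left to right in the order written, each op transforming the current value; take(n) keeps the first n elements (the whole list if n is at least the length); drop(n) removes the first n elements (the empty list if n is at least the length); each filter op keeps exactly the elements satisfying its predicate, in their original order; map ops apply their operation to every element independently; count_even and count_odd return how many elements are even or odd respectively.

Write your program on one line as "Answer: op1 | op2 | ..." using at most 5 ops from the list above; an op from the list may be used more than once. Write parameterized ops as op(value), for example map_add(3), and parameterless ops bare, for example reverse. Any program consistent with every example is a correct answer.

filter_lt(4) | sort_desc | filter_even | len

Check, running the answer program on each example:
  [-33, 37, -34, 42, 31, -24, 28, -23, -24, -7] -> [-33, -34, -24, -23, -24, -7] -> [-7, -23, -24, -24, -33, -34] -> [-24, -24, -34] -> 3
  [-34, 29, -24, 13, -3, -21] -> [-34, -24, -3, -21] -> [-3, -21, -24, -34] -> [-24, -34] -> 2
  [-38, 48, -42] -> [-38, -42] -> [-38, -42] -> [-38, -42] -> 2
  [28, 5, 18, 19] -> [] -> [] -> [] -> 0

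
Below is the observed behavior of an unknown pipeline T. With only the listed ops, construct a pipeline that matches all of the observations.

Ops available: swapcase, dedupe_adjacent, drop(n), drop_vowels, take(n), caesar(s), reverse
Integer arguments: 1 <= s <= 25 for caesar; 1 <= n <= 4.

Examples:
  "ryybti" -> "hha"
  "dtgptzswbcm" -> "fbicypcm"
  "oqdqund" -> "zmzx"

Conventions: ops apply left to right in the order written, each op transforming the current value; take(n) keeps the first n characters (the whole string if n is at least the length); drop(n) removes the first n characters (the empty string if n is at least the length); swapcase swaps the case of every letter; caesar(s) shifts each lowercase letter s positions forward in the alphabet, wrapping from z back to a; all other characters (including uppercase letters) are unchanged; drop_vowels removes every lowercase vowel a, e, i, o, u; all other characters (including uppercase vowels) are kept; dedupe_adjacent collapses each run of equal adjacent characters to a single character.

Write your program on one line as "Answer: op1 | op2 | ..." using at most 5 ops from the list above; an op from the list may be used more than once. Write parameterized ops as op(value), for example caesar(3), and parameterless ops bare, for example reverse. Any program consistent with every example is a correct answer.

reverse | caesar(22) | drop(3) | caesar(13)

Check, running the answer program on each example:
  "ryybti" -> "itbyyr" -> "epxuun" -> "uun" -> "hha"
  "dtgptzswbcm" -> "mcbwsztpgtd" -> "iyxsovplcpz" -> "sovplcpz" -> "fbicypcm"
  "oqdqund" -> "dnuqdqo" -> "zjqmzmk" -> "mzmk" -> "zmzx"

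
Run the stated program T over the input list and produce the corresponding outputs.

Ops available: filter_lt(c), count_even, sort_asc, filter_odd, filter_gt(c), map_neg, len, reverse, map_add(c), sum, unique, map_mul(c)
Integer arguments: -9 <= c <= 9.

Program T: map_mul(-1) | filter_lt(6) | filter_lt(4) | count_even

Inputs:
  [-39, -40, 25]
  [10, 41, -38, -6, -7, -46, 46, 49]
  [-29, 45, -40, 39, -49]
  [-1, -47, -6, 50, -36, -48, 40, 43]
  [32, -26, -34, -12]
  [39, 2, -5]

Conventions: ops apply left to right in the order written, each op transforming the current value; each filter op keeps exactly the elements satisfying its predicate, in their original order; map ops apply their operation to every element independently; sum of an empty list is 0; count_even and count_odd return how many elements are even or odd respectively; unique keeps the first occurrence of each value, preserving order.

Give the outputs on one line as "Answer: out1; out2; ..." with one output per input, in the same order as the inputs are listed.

0; 2; 0; 2; 1; 1

Execution, op by op:
  [-39, -40, 25] -> [39, 40, -25] -> [-25] -> [-25] -> 0
  [10, 41, -38, -6, -7, -46, 46, 49] -> [-10, -41, 38, 6, 7, 46, -46, -49] -> [-10, -41, -46, -49] -> [-10, -41, -46, -49] -> 2
  [-29, 45, -40, 39, -49] -> [29, -45, 40, -39, 49] -> [-45, -39] -> [-45, -39] -> 0
  [-1, -47, -6, 50, -36, -48, 40, 43] -> [1, 47, 6, -50, 36, 48, -40, -43] -> [1, -50, -40, -43] -> [1, -50, -40, -43] -> 2
  [32, -26, -34, -12] -> [-32, 26, 34, 12] -> [-32] -> [-32] -> 1
  [39, 2, -5] -> [-39, -2, 5] -> [-39, -2, 5] -> [-39, -2] -> 1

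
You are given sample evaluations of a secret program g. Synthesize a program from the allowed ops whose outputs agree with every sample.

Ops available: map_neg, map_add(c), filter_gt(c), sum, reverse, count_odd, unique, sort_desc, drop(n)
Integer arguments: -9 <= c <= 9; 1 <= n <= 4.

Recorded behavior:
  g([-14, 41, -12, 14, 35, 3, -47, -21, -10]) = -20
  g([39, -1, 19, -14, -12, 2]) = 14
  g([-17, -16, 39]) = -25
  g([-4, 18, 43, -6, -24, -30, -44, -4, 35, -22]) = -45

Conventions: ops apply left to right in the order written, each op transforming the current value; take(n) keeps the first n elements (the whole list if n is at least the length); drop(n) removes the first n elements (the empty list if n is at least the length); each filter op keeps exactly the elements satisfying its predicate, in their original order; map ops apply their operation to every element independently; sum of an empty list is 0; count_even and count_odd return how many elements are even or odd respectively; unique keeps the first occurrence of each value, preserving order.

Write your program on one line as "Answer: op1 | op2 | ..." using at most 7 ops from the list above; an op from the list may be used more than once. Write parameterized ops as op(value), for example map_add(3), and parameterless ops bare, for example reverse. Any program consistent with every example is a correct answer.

map_add(2) | sort_desc | unique | drop(1) | map_add(2) | sum

Check, running the answer program on each example:
  [-14, 41, -12, 14, 35, 3, -47, -21, -10] -> [-12, 43, -10, 16, 37, 5, -45, -19, -8] -> [43, 37, 16, 5, -8, -10, -12, -19, -45] -> [43, 37, 16, 5, -8, -10, -12, -19, -45] -> [37, 16, 5, -8, -10, -12, -19, -45] -> [39, 18, 7, -6, -8, -10, -17, -43] -> -20
  [39, -1, 19, -14, -12, 2] -> [41, 1, 21, -12, -10, 4] -> [41, 21, 4, 1, -10, -12] -> [41, 21, 4, 1, -10, -12] -> [21, 4, 1, -10, -12] -> [23, 6, 3, -8, -10] -> 14
  [-17, -16, 39] -> [-15, -14, 41] -> [41, -14, -15] -> [41, -14, -15] -> [-14, -15] -> [-12, -13] -> -25
  [-4, 18, 43, -6, -24, -30, -44, -4, 35, -22] -> [-2, 20, 45, -4, -22, -28, -42, -2, 37, -20] -> [45, 37, 20, -2, -2, -4, -20, -22, -28, -42] -> [45, 37, 20, -2, -4, -20, -22, -28, -42] -> [37, 20, -2, -4, -20, -22, -28, -42] -> [39, 22, 0, -2, -18, -20, -26, -40] -> -45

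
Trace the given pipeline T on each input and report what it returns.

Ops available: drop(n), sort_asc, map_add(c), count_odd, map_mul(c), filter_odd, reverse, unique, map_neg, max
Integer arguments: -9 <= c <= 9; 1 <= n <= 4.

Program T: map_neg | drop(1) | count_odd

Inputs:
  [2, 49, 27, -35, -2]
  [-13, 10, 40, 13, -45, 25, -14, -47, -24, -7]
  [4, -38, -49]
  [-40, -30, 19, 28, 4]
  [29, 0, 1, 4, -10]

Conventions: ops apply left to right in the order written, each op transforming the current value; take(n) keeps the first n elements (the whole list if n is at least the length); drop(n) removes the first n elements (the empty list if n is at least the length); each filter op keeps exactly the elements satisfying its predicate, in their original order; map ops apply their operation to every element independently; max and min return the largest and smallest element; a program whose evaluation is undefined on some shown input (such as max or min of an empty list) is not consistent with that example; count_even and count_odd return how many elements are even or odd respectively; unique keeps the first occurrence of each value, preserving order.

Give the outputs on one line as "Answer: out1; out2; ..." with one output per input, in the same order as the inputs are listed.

Execution, op by op:
  [2, 49, 27, -35, -2] -> [-2, -49, -27, 35, 2] -> [-49, -27, 35, 2] -> 3
  [-13, 10, 40, 13, -45, 25, -14, -47, -24, -7] -> [13, -10, -40, -13, 45, -25, 14, 47, 24, 7] -> [-10, -40, -13, 45, -25, 14, 47, 24, 7] -> 5
  [4, -38, -49] -> [-4, 38, 49] -> [38, 49] -> 1
  [-40, -30, 19, 28, 4] -> [40, 30, -19, -28, -4] -> [30, -19, -28, -4] -> 1
  [29, 0, 1, 4, -10] -> [-29, 0, -1, -4, 10] -> [0, -1, -4, 10] -> 1

3; 5; 1; 1; 1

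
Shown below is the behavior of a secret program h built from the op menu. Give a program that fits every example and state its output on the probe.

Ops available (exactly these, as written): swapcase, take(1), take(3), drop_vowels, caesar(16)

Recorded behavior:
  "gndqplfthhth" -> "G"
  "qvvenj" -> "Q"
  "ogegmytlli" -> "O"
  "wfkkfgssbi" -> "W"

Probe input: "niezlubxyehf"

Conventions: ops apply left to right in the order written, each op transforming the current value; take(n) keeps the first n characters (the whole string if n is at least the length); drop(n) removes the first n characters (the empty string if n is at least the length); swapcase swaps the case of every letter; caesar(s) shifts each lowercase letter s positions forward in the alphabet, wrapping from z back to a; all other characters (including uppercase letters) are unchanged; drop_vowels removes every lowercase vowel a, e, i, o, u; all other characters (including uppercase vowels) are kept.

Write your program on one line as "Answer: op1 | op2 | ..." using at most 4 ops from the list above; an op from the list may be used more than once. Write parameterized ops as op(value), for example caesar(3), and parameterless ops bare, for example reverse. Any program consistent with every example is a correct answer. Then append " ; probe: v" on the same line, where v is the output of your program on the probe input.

take(3) | swapcase | take(1) ; probe: "N"

Check, running the answer program on each example:
  "gndqplfthhth" -> "gnd" -> "GND" -> "G"
  "qvvenj" -> "qvv" -> "QVV" -> "Q"
  "ogegmytlli" -> "oge" -> "OGE" -> "O"
  "wfkkfgssbi" -> "wfk" -> "WFK" -> "W"
  probe: "niezlubxyehf" -> "nie" -> "NIE" -> "N"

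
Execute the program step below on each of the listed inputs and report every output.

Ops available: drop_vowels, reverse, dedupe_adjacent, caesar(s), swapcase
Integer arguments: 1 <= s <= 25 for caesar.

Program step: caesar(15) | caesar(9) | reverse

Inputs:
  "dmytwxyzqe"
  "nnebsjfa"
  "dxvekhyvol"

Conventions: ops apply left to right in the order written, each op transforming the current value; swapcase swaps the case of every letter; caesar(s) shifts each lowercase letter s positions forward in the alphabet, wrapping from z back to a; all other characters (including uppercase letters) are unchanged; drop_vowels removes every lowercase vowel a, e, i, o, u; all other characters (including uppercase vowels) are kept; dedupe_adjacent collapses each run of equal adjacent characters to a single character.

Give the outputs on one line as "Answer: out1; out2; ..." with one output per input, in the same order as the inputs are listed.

Execution, op by op:
  "dmytwxyzqe" -> "sbnilmnoft" -> "bkwruvwxoc" -> "coxwvurwkb"
  "nnebsjfa" -> "cctqhyup" -> "llczqhdy" -> "ydhqzcll"
  "dxvekhyvol" -> "smktzwnkda" -> "bvtcifwtmj" -> "jmtwfictvb"

"coxwvurwkb"; "ydhqzcll"; "jmtwfictvb"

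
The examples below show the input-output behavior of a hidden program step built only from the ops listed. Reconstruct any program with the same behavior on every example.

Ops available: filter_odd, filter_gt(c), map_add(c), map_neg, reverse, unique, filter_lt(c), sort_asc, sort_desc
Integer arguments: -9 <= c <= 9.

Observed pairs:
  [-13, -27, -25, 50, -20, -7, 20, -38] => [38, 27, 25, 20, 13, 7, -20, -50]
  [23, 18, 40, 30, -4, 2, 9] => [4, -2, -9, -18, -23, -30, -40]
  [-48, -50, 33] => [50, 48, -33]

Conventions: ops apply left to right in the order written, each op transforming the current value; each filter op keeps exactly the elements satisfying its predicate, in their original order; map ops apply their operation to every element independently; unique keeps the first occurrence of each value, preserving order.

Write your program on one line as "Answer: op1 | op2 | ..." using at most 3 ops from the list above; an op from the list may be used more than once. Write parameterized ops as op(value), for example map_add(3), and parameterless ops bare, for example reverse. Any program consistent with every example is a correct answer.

sort_desc | map_neg | reverse

Check, running the answer program on each example:
  [-13, -27, -25, 50, -20, -7, 20, -38] -> [50, 20, -7, -13, -20, -25, -27, -38] -> [-50, -20, 7, 13, 20, 25, 27, 38] -> [38, 27, 25, 20, 13, 7, -20, -50]
  [23, 18, 40, 30, -4, 2, 9] -> [40, 30, 23, 18, 9, 2, -4] -> [-40, -30, -23, -18, -9, -2, 4] -> [4, -2, -9, -18, -23, -30, -40]
  [-48, -50, 33] -> [33, -48, -50] -> [-33, 48, 50] -> [50, 48, -33]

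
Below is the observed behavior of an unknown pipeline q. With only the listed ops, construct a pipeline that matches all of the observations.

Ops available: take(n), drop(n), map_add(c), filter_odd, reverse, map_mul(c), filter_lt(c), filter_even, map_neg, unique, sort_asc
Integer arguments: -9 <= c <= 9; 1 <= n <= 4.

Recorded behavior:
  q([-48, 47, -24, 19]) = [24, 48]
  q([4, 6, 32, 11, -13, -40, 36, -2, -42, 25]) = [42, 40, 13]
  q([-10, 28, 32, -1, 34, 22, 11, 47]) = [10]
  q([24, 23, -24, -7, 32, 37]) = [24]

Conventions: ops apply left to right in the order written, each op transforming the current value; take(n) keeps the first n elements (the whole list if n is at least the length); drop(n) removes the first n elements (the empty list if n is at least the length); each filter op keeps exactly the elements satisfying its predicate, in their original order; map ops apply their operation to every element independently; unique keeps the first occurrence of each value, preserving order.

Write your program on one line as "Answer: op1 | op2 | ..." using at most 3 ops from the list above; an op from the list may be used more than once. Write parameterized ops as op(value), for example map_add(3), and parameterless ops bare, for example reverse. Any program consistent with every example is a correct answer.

reverse | filter_lt(-7) | map_neg

Check, running the answer program on each example:
  [-48, 47, -24, 19] -> [19, -24, 47, -48] -> [-24, -48] -> [24, 48]
  [4, 6, 32, 11, -13, -40, 36, -2, -42, 25] -> [25, -42, -2, 36, -40, -13, 11, 32, 6, 4] -> [-42, -40, -13] -> [42, 40, 13]
  [-10, 28, 32, -1, 34, 22, 11, 47] -> [47, 11, 22, 34, -1, 32, 28, -10] -> [-10] -> [10]
  [24, 23, -24, -7, 32, 37] -> [37, 32, -7, -24, 23, 24] -> [-24] -> [24]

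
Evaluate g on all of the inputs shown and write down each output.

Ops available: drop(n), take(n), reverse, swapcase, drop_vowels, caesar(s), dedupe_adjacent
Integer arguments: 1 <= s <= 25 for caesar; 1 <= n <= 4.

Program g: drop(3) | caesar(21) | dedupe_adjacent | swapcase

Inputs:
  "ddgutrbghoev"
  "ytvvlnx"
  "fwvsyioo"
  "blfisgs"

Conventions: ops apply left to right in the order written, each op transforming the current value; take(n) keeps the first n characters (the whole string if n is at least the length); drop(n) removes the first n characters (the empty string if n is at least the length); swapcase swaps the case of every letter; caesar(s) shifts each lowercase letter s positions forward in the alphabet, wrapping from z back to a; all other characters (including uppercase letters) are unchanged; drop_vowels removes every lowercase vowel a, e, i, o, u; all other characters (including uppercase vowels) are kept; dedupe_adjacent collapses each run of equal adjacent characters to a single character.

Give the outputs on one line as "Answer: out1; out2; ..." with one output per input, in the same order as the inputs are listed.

"POMWBCJZQ"; "QGIS"; "NTDJ"; "DNBN"

Execution, op by op:
  "ddgutrbghoev" -> "utrbghoev" -> "pomwbcjzq" -> "pomwbcjzq" -> "POMWBCJZQ"
  "ytvvlnx" -> "vlnx" -> "qgis" -> "qgis" -> "QGIS"
  "fwvsyioo" -> "syioo" -> "ntdjj" -> "ntdj" -> "NTDJ"
  "blfisgs" -> "isgs" -> "dnbn" -> "dnbn" -> "DNBN"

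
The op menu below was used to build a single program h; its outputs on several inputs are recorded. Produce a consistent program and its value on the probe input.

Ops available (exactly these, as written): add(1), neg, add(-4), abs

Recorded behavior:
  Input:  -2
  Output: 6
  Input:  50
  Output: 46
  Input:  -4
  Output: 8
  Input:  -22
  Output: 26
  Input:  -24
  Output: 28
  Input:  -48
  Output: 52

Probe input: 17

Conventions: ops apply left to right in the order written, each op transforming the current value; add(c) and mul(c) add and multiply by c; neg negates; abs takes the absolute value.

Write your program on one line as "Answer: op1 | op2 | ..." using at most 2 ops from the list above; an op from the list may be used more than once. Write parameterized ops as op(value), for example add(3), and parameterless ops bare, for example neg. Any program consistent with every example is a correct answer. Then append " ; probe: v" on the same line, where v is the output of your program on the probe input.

add(-4) | abs ; probe: 13

Check, running the answer program on each example:
  -2 -> -6 -> 6
  50 -> 46 -> 46
  -4 -> -8 -> 8
  -22 -> -26 -> 26
  -24 -> -28 -> 28
  -48 -> -52 -> 52
  probe: 17 -> 13 -> 13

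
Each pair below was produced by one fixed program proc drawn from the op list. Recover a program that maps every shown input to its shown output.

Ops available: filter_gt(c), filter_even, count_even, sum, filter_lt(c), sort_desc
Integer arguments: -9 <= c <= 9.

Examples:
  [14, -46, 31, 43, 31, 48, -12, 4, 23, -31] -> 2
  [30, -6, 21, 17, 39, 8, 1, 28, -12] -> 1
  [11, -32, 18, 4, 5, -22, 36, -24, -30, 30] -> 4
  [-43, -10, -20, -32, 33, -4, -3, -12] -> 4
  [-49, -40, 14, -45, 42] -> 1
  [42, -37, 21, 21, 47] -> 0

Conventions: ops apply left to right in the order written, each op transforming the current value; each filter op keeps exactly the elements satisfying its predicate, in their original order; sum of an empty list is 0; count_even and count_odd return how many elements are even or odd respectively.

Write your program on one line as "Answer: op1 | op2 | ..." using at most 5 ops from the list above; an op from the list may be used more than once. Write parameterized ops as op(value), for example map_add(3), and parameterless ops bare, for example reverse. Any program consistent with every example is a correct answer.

filter_lt(-8) | sort_desc | filter_even | count_even

Check, running the answer program on each example:
  [14, -46, 31, 43, 31, 48, -12, 4, 23, -31] -> [-46, -12, -31] -> [-12, -31, -46] -> [-12, -46] -> 2
  [30, -6, 21, 17, 39, 8, 1, 28, -12] -> [-12] -> [-12] -> [-12] -> 1
  [11, -32, 18, 4, 5, -22, 36, -24, -30, 30] -> [-32, -22, -24, -30] -> [-22, -24, -30, -32] -> [-22, -24, -30, -32] -> 4
  [-43, -10, -20, -32, 33, -4, -3, -12] -> [-43, -10, -20, -32, -12] -> [-10, -12, -20, -32, -43] -> [-10, -12, -20, -32] -> 4
  [-49, -40, 14, -45, 42] -> [-49, -40, -45] -> [-40, -45, -49] -> [-40] -> 1
  [42, -37, 21, 21, 47] -> [-37] -> [-37] -> [] -> 0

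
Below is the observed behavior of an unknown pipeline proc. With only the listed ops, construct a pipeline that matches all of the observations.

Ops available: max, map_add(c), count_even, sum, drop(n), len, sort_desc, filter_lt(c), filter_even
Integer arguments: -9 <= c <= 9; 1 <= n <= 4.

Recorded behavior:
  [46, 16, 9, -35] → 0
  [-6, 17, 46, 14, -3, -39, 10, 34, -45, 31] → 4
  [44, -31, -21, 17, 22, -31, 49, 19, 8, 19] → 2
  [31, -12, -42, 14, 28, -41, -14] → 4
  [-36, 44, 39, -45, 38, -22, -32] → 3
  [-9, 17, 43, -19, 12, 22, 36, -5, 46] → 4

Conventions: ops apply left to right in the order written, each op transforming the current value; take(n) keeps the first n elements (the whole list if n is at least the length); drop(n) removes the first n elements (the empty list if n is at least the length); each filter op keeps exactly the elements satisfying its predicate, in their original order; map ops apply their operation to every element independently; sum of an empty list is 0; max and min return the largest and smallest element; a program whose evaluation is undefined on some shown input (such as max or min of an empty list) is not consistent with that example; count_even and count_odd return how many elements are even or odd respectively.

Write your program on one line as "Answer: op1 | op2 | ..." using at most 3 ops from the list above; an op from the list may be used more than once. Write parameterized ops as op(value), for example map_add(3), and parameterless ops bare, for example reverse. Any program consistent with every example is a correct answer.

drop(2) | count_even

Check, running the answer program on each example:
  [46, 16, 9, -35] -> [9, -35] -> 0
  [-6, 17, 46, 14, -3, -39, 10, 34, -45, 31] -> [46, 14, -3, -39, 10, 34, -45, 31] -> 4
  [44, -31, -21, 17, 22, -31, 49, 19, 8, 19] -> [-21, 17, 22, -31, 49, 19, 8, 19] -> 2
  [31, -12, -42, 14, 28, -41, -14] -> [-42, 14, 28, -41, -14] -> 4
  [-36, 44, 39, -45, 38, -22, -32] -> [39, -45, 38, -22, -32] -> 3
  [-9, 17, 43, -19, 12, 22, 36, -5, 46] -> [43, -19, 12, 22, 36, -5, 46] -> 4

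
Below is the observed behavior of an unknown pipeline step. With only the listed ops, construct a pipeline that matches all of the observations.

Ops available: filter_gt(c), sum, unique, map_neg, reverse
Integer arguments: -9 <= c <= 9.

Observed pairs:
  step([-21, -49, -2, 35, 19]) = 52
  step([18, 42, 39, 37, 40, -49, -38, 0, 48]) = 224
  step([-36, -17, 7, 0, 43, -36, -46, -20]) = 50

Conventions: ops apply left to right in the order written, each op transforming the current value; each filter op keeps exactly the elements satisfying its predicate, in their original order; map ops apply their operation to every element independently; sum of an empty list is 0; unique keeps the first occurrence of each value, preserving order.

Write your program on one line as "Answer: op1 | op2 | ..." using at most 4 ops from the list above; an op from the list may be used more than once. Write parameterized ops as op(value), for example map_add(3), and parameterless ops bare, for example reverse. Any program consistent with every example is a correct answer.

reverse | filter_gt(-6) | sum

Check, running the answer program on each example:
  [-21, -49, -2, 35, 19] -> [19, 35, -2, -49, -21] -> [19, 35, -2] -> 52
  [18, 42, 39, 37, 40, -49, -38, 0, 48] -> [48, 0, -38, -49, 40, 37, 39, 42, 18] -> [48, 0, 40, 37, 39, 42, 18] -> 224
  [-36, -17, 7, 0, 43, -36, -46, -20] -> [-20, -46, -36, 43, 0, 7, -17, -36] -> [43, 0, 7] -> 50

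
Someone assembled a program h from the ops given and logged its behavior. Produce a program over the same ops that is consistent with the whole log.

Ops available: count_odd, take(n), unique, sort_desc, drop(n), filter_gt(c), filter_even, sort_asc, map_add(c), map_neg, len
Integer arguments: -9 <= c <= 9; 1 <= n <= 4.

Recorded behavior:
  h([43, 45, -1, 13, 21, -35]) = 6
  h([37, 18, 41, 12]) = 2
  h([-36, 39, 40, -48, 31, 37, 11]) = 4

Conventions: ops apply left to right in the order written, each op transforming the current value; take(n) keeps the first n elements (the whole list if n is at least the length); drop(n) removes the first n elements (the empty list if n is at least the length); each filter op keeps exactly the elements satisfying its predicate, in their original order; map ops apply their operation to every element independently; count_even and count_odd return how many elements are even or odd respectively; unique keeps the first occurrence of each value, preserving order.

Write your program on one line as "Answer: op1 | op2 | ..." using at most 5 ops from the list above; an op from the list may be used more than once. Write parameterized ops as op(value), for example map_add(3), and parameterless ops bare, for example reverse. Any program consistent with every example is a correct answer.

map_add(-5) | sort_desc | map_neg | filter_even | len

Check, running the answer program on each example:
  [43, 45, -1, 13, 21, -35] -> [38, 40, -6, 8, 16, -40] -> [40, 38, 16, 8, -6, -40] -> [-40, -38, -16, -8, 6, 40] -> [-40, -38, -16, -8, 6, 40] -> 6
  [37, 18, 41, 12] -> [32, 13, 36, 7] -> [36, 32, 13, 7] -> [-36, -32, -13, -7] -> [-36, -32] -> 2
  [-36, 39, 40, -48, 31, 37, 11] -> [-41, 34, 35, -53, 26, 32, 6] -> [35, 34, 32, 26, 6, -41, -53] -> [-35, -34, -32, -26, -6, 41, 53] -> [-34, -32, -26, -6] -> 4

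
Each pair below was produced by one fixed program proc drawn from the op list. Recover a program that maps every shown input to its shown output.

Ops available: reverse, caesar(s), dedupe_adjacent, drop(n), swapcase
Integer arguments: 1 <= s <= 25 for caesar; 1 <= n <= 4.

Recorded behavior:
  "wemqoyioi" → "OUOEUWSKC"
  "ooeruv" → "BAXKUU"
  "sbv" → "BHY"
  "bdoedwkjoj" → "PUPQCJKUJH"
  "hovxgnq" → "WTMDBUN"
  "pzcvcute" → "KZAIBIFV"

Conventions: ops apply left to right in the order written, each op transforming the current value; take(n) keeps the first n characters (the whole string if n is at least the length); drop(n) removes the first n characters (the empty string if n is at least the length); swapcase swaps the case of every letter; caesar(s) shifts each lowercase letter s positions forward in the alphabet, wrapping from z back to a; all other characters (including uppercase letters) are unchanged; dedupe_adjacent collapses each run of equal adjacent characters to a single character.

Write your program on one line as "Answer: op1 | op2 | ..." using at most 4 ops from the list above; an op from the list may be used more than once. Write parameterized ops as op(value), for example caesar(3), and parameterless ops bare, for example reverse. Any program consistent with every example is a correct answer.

caesar(6) | swapcase | reverse

Check, running the answer program on each example:
  "wemqoyioi" -> "ckswueouo" -> "CKSWUEOUO" -> "OUOEUWSKC"
  "ooeruv" -> "uukxab" -> "UUKXAB" -> "BAXKUU"
  "sbv" -> "yhb" -> "YHB" -> "BHY"
  "bdoedwkjoj" -> "hjukjcqpup" -> "HJUKJCQPUP" -> "PUPQCJKUJH"
  "hovxgnq" -> "nubdmtw" -> "NUBDMTW" -> "WTMDBUN"
  "pzcvcute" -> "vfibiazk" -> "VFIBIAZK" -> "KZAIBIFV"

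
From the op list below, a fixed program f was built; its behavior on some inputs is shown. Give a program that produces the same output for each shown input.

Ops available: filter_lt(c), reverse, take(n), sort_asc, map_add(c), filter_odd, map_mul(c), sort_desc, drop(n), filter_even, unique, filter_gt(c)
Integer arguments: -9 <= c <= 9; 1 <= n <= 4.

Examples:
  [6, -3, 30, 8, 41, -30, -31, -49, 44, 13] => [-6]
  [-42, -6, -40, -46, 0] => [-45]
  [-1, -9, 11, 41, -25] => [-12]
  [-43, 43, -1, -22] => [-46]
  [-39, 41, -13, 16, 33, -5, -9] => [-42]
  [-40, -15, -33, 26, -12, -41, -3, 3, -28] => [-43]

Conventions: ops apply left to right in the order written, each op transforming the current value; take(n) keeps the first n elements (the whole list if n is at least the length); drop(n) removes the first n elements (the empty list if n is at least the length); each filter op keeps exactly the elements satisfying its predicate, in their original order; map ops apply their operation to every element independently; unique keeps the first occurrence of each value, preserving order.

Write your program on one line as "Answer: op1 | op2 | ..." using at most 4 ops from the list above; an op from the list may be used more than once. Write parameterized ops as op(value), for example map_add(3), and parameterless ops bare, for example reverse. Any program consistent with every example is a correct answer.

take(3) | sort_asc | take(1) | map_add(-3)

Check, running the answer program on each example:
  [6, -3, 30, 8, 41, -30, -31, -49, 44, 13] -> [6, -3, 30] -> [-3, 6, 30] -> [-3] -> [-6]
  [-42, -6, -40, -46, 0] -> [-42, -6, -40] -> [-42, -40, -6] -> [-42] -> [-45]
  [-1, -9, 11, 41, -25] -> [-1, -9, 11] -> [-9, -1, 11] -> [-9] -> [-12]
  [-43, 43, -1, -22] -> [-43, 43, -1] -> [-43, -1, 43] -> [-43] -> [-46]
  [-39, 41, -13, 16, 33, -5, -9] -> [-39, 41, -13] -> [-39, -13, 41] -> [-39] -> [-42]
  [-40, -15, -33, 26, -12, -41, -3, 3, -28] -> [-40, -15, -33] -> [-40, -33, -15] -> [-40] -> [-43]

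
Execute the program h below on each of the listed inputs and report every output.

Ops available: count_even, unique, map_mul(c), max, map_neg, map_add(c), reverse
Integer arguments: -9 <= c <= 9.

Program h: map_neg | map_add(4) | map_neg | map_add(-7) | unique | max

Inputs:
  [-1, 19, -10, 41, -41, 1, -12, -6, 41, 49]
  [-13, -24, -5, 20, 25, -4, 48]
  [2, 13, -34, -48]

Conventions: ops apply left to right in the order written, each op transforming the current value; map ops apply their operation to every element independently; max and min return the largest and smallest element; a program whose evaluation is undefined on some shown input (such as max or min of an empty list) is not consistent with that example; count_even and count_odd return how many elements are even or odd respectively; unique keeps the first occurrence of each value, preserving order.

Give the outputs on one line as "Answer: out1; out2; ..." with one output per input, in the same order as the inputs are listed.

Execution, op by op:
  [-1, 19, -10, 41, -41, 1, -12, -6, 41, 49] -> [1, -19, 10, -41, 41, -1, 12, 6, -41, -49] -> [5, -15, 14, -37, 45, 3, 16, 10, -37, -45] -> [-5, 15, -14, 37, -45, -3, -16, -10, 37, 45] -> [-12, 8, -21, 30, -52, -10, -23, -17, 30, 38] -> [-12, 8, -21, 30, -52, -10, -23, -17, 38] -> 38
  [-13, -24, -5, 20, 25, -4, 48] -> [13, 24, 5, -20, -25, 4, -48] -> [17, 28, 9, -16, -21, 8, -44] -> [-17, -28, -9, 16, 21, -8, 44] -> [-24, -35, -16, 9, 14, -15, 37] -> [-24, -35, -16, 9, 14, -15, 37] -> 37
  [2, 13, -34, -48] -> [-2, -13, 34, 48] -> [2, -9, 38, 52] -> [-2, 9, -38, -52] -> [-9, 2, -45, -59] -> [-9, 2, -45, -59] -> 2

38; 37; 2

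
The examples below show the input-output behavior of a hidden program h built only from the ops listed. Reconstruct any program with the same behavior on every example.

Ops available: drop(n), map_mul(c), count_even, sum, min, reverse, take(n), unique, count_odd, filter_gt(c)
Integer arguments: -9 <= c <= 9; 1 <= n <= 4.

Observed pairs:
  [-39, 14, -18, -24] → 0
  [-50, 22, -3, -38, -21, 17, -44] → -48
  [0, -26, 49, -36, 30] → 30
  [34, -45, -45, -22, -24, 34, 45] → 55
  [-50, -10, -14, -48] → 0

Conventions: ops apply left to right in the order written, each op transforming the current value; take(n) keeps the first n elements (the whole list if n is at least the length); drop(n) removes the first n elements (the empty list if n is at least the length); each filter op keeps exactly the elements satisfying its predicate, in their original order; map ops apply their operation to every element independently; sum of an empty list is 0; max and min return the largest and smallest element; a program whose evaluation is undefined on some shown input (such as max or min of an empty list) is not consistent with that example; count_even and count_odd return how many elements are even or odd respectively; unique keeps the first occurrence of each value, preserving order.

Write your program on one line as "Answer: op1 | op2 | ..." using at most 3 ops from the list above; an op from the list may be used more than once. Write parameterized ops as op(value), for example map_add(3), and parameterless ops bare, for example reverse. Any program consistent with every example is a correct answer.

drop(4) | sum

Check, running the answer program on each example:
  [-39, 14, -18, -24] -> [] -> 0
  [-50, 22, -3, -38, -21, 17, -44] -> [-21, 17, -44] -> -48
  [0, -26, 49, -36, 30] -> [30] -> 30
  [34, -45, -45, -22, -24, 34, 45] -> [-24, 34, 45] -> 55
  [-50, -10, -14, -48] -> [] -> 0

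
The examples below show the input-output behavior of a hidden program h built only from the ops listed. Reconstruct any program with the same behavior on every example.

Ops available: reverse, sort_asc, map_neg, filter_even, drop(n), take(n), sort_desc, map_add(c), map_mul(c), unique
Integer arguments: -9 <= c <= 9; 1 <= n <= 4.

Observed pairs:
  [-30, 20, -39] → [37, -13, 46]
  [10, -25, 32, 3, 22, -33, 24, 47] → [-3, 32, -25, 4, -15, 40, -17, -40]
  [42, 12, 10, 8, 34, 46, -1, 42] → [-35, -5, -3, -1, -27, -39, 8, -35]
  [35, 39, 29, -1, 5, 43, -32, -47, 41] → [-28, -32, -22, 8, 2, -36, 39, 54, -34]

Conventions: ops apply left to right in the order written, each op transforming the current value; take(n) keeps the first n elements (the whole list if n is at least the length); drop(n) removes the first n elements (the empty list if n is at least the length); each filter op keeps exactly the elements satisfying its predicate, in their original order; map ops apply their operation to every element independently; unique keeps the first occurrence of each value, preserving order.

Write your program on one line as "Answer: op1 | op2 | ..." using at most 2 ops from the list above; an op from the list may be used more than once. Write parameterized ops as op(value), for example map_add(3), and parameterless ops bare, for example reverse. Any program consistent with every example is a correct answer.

map_neg | map_add(7)

Check, running the answer program on each example:
  [-30, 20, -39] -> [30, -20, 39] -> [37, -13, 46]
  [10, -25, 32, 3, 22, -33, 24, 47] -> [-10, 25, -32, -3, -22, 33, -24, -47] -> [-3, 32, -25, 4, -15, 40, -17, -40]
  [42, 12, 10, 8, 34, 46, -1, 42] -> [-42, -12, -10, -8, -34, -46, 1, -42] -> [-35, -5, -3, -1, -27, -39, 8, -35]
  [35, 39, 29, -1, 5, 43, -32, -47, 41] -> [-35, -39, -29, 1, -5, -43, 32, 47, -41] -> [-28, -32, -22, 8, 2, -36, 39, 54, -34]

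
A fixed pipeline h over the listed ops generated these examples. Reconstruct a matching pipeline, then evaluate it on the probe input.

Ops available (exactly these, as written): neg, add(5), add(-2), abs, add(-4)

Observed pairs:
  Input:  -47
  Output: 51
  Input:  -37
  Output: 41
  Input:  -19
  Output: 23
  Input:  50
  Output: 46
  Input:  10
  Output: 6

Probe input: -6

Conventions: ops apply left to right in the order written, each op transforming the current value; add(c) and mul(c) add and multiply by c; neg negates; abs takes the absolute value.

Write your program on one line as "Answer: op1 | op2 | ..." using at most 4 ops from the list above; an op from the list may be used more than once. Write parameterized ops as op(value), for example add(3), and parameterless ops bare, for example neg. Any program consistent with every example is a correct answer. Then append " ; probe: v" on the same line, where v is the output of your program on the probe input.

add(-4) | neg | abs ; probe: 10

Check, running the answer program on each example:
  -47 -> -51 -> 51 -> 51
  -37 -> -41 -> 41 -> 41
  -19 -> -23 -> 23 -> 23
  50 -> 46 -> -46 -> 46
  10 -> 6 -> -6 -> 6
  probe: -6 -> -10 -> 10 -> 10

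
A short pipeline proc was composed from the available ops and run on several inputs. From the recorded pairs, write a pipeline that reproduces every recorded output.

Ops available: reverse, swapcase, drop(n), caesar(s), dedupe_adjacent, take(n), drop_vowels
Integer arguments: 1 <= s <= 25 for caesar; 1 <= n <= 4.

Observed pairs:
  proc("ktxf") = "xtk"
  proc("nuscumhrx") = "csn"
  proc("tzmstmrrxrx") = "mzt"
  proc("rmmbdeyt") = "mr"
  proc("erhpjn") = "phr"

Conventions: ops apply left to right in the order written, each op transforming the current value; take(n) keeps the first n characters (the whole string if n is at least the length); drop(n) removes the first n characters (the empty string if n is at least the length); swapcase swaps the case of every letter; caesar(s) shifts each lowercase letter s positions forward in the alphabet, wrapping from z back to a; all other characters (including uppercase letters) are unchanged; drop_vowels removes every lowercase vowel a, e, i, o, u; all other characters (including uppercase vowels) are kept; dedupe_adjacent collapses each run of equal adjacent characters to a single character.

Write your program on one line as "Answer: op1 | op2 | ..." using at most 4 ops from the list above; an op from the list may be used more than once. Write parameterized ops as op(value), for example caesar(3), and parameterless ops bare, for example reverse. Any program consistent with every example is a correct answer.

drop_vowels | take(3) | reverse | dedupe_adjacent

Check, running the answer program on each example:
  "ktxf" -> "ktxf" -> "ktx" -> "xtk" -> "xtk"
  "nuscumhrx" -> "nscmhrx" -> "nsc" -> "csn" -> "csn"
  "tzmstmrrxrx" -> "tzmstmrrxrx" -> "tzm" -> "mzt" -> "mzt"
  "rmmbdeyt" -> "rmmbdyt" -> "rmm" -> "mmr" -> "mr"
  "erhpjn" -> "rhpjn" -> "rhp" -> "phr" -> "phr"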